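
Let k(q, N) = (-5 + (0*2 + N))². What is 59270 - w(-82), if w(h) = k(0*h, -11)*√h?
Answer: 59270 - 256*I*√82 ≈ 59270.0 - 2318.2*I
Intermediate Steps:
k(q, N) = (-5 + N)² (k(q, N) = (-5 + (0 + N))² = (-5 + N)²)
w(h) = 256*√h (w(h) = (-5 - 11)²*√h = (-16)²*√h = 256*√h)
59270 - w(-82) = 59270 - 256*√(-82) = 59270 - 256*I*√82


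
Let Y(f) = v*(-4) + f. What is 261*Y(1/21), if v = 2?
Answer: -14529/7 ≈ -2075.6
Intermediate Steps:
Y(f) = -8 + f (Y(f) = 2*(-4) + f = -8 + f)
261*Y(1/21) = 261*(-8 + 1/21) = 261*(-167/21) = -14529/7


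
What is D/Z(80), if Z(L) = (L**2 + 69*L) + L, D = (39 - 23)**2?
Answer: 8/375 ≈ 0.021333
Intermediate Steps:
D = 256 (D = 16**2 = 256)
Z(L) = L**2 + 70*L
D/Z(80) = 256/((80*(70 + 80))) = 256/((80*150)) = 256/12000 = 256*(1/12000) = 8/375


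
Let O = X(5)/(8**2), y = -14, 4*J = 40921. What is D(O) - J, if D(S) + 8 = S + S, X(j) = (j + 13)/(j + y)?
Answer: -163813/16 ≈ -10238.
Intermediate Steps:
J = 40921/4 (J = (1/4)*40921 = 40921/4 ≈ 10230.)
X(j) = (13 + j)/(-14 + j) (X(j) = (j + 13)/(j - 14) = (13 + j)/(-14 + j))
O = -1/32 (O = ((13 + 5)/(-14 + 5))/(8**2) = (18/(-9))/64 = -1/9*18*(1/64) = -2*1/64 = -1/32 ≈ -0.031250)
D(S) = -8 + 2*S (D(S) = -8 + (S + S) = -8 + 2*S)
D(O) - J = (-8 + 2*(-1/32)) - 1*40921/4 = (-8 - 1/16) - 40921/4 = -129/16 - 40921/4 = -163813/16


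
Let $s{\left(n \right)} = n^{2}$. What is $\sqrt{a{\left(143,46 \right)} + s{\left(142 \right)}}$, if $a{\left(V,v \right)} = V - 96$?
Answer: $\sqrt{20211} \approx 142.17$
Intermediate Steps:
$a{\left(V,v \right)} = -96 + V$
$\sqrt{a{\left(143,46 \right)} + s{\left(142 \right)}} = \sqrt{\left(-96 + 143\right) + 142^{2}} = \sqrt{47 + 20164} = \sqrt{20211}$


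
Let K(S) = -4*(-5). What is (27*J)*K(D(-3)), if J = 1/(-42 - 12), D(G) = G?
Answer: -10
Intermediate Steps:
K(S) = 20
J = -1/54 (J = 1/(-54) = -1/54 ≈ -0.018519)
(27*J)*K(D(-3)) = (27*(-1/54))*20 = -½*20 = -10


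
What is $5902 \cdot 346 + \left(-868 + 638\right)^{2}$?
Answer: $2094992$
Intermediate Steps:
$5902 \cdot 346 + \left(-868 + 638\right)^{2} = 2042092 + \left(-230\right)^{2} = 2042092 + 52900 = 2094992$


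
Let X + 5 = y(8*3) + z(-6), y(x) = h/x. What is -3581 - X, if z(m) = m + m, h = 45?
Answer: -28527/8 ≈ -3565.9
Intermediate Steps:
y(x) = 45/x
z(m) = 2*m
X = -121/8 (X = -5 + (45/((8*3)) + 2*(-6)) = -5 + (45/24 - 12) = -5 + (45*(1/24) - 12) = -5 + (15/8 - 12) = -5 - 81/8 = -121/8 ≈ -15.125)
-3581 - X = -3581 - 1*(-121/8) = -3581 + 121/8 = -28527/8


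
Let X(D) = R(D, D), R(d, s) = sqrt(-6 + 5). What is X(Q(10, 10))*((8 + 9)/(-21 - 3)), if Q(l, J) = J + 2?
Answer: -17*I/24 ≈ -0.70833*I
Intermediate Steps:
R(d, s) = I (R(d, s) = sqrt(-1) = I)
Q(l, J) = 2 + J
X(D) = I
X(Q(10, 10))*((8 + 9)/(-21 - 3)) = I*((8 + 9)/(-21 - 3)) = I*(17/(-24)) = I*(17*(-1/24)) = I*(-17/24) = -17*I/24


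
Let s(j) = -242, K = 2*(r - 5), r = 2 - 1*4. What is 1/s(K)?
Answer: -1/242 ≈ -0.0041322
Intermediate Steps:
r = -2 (r = 2 - 4 = -2)
K = -14 (K = 2*(-2 - 5) = 2*(-7) = -14)
1/s(K) = 1/(-242) = -1/242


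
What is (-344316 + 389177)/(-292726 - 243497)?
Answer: -44861/536223 ≈ -0.083661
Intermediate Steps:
(-344316 + 389177)/(-292726 - 243497) = 44861/(-536223) = 44861*(-1/536223) = -44861/536223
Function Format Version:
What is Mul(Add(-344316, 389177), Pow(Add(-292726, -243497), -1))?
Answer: Rational(-44861, 536223) ≈ -0.083661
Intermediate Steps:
Mul(Add(-344316, 389177), Pow(Add(-292726, -243497), -1)) = Mul(44861, Pow(-536223, -1)) = Mul(44861, Rational(-1, 536223)) = Rational(-44861, 536223)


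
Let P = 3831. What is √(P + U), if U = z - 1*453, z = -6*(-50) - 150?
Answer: 42*√2 ≈ 59.397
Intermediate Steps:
z = 150 (z = 300 - 150 = 150)
U = -303 (U = 150 - 1*453 = 150 - 453 = -303)
√(P + U) = √(3831 - 303) = √3528 = 42*√2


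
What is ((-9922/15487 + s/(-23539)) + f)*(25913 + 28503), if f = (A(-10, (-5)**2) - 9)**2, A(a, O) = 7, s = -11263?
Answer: 76131798289520/364548493 ≈ 2.0884e+5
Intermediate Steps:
f = 4 (f = (7 - 9)**2 = (-2)**2 = 4)
((-9922/15487 + s/(-23539)) + f)*(25913 + 28503) = ((-9922/15487 - 11263/(-23539)) + 4)*(25913 + 28503) = ((-9922*1/15487 - 11263*(-1/23539)) + 4)*54416 = ((-9922/15487 + 11263/23539) + 4)*54416 = (-59123877/364548493 + 4)*54416 = (1399070095/364548493)*54416 = 76131798289520/364548493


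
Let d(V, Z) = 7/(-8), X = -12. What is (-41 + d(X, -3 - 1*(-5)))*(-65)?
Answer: 21775/8 ≈ 2721.9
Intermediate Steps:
d(V, Z) = -7/8 (d(V, Z) = 7*(-⅛) = -7/8)
(-41 + d(X, -3 - 1*(-5)))*(-65) = (-41 - 7/8)*(-65) = -335/8*(-65) = 21775/8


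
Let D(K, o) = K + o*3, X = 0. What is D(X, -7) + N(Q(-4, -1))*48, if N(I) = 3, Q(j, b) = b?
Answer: 123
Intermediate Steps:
D(K, o) = K + 3*o
D(X, -7) + N(Q(-4, -1))*48 = (0 + 3*(-7)) + 3*48 = (0 - 21) + 144 = -21 + 144 = 123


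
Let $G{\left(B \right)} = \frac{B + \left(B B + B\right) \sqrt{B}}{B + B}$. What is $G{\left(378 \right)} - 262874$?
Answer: $- \frac{525747}{2} + \frac{1137 \sqrt{42}}{2} \approx -2.5919 \cdot 10^{5}$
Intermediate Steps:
$G{\left(B \right)} = \frac{B + \sqrt{B} \left(B + B^{2}\right)}{2 B}$ ($G{\left(B \right)} = \frac{B + \left(B^{2} + B\right) \sqrt{B}}{2 B} = \left(B + \left(B + B^{2}\right) \sqrt{B}\right) \frac{1}{2 B} = \left(B + \sqrt{B} \left(B + B^{2}\right)\right) \frac{1}{2 B} = \frac{B + \sqrt{B} \left(B + B^{2}\right)}{2 B}$)
$G{\left(378 \right)} - 262874 = \left(\frac{1}{2} + \frac{\sqrt{378}}{2} + \frac{378^{\frac{3}{2}}}{2}\right) - 262874 = \left(\frac{1}{2} + \frac{3 \sqrt{42}}{2} + \frac{1134 \sqrt{42}}{2}\right) - 262874 = \left(\frac{1}{2} + \frac{3 \sqrt{42}}{2} + 567 \sqrt{42}\right) - 262874 = \left(\frac{1}{2} + \frac{1137 \sqrt{42}}{2}\right) - 262874 = - \frac{525747}{2} + \frac{1137 \sqrt{42}}{2}$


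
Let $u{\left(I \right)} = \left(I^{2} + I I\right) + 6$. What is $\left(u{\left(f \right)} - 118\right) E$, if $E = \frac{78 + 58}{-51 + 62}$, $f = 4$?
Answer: $- \frac{10880}{11} \approx -989.09$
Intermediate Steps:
$u{\left(I \right)} = 6 + 2 I^{2}$ ($u{\left(I \right)} = \left(I^{2} + I^{2}\right) + 6 = 2 I^{2} + 6 = 6 + 2 I^{2}$)
$E = \frac{136}{11} \approx 12.364$
$\left(u{\left(f \right)} - 118\right) E = \left(\left(6 + 2 \cdot 4^{2}\right) - 118\right) \frac{136}{11} = \left(\left(6 + 2 \cdot 16\right) - 118\right) \frac{136}{11} = \left(\left(6 + 32\right) - 118\right) \frac{136}{11} = \left(38 - 118\right) \frac{136}{11} = \left(-80\right) \frac{136}{11} = - \frac{10880}{11}$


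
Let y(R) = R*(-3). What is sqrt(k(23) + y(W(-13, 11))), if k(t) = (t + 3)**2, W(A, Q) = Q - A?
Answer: 2*sqrt(151) ≈ 24.576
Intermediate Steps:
y(R) = -3*R
k(t) = (3 + t)**2
sqrt(k(23) + y(W(-13, 11))) = sqrt((3 + 23)**2 - 3*(11 - 1*(-13))) = sqrt(26**2 - 3*(11 + 13)) = sqrt(676 - 3*24) = sqrt(676 - 72) = sqrt(604) = 2*sqrt(151)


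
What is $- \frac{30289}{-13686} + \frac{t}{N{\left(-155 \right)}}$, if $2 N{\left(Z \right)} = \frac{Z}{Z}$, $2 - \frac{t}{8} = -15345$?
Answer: $\frac{3360654961}{13686} \approx 2.4555 \cdot 10^{5}$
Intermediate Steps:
$t = 122776$ ($t = 16 - -122760 = 16 + 122760 = 122776$)
$N{\left(Z \right)} = \frac{1}{2}$ ($N{\left(Z \right)} = \frac{Z \frac{1}{Z}}{2} = \frac{1}{2} \cdot 1 = \frac{1}{2}$)
$- \frac{30289}{-13686} + \frac{t}{N{\left(-155 \right)}} = - \frac{30289}{-13686} + 122776 \frac{1}{\frac{1}{2}} = \left(-30289\right) \left(- \frac{1}{13686}\right) + 122776 \cdot 2 = \frac{30289}{13686} + 245552 = \frac{3360654961}{13686}$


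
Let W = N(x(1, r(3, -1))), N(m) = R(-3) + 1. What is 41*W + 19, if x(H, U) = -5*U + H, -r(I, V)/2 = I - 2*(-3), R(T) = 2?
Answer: 142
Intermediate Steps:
r(I, V) = -12 - 2*I (r(I, V) = -2*(I - 2*(-3)) = -2*(I + 6) = -2*(6 + I) = -12 - 2*I)
x(H, U) = H - 5*U
N(m) = 3 (N(m) = 2 + 1 = 3)
W = 3
41*W + 19 = 41*3 + 19 = 123 + 19 = 142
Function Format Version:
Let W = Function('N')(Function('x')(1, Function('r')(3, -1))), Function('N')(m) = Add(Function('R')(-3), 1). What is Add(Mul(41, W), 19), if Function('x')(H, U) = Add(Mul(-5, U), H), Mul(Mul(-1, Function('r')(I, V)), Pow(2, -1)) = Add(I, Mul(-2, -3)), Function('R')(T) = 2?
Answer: 142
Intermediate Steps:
Function('r')(I, V) = Add(-12, Mul(-2, I)) (Function('r')(I, V) = Mul(-2, Add(I, Mul(-2, -3))) = Mul(-2, Add(I, 6)) = Mul(-2, Add(6, I)) = Add(-12, Mul(-2, I)))
Function('x')(H, U) = Add(H, Mul(-5, U))
Function('N')(m) = 3 (Function('N')(m) = Add(2, 1) = 3)
W = 3
Add(Mul(41, W), 19) = Add(Mul(41, 3), 19) = Add(123, 19) = 142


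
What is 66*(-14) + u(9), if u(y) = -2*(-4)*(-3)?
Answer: -948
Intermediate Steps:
u(y) = -24 (u(y) = 8*(-3) = -24)
66*(-14) + u(9) = 66*(-14) - 24 = -924 - 24 = -948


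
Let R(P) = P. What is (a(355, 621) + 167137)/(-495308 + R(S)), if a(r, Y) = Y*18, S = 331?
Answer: -178315/494977 ≈ -0.36025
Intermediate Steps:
a(r, Y) = 18*Y
(a(355, 621) + 167137)/(-495308 + R(S)) = (18*621 + 167137)/(-495308 + 331) = (11178 + 167137)/(-494977) = 178315*(-1/494977) = -178315/494977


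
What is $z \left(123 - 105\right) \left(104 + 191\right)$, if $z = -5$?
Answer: $-26550$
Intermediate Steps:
$z \left(123 - 105\right) \left(104 + 191\right) = - 5 \left(123 - 105\right) \left(104 + 191\right) = - 5 \cdot 18 \cdot 295 = \left(-5\right) 5310 = -26550$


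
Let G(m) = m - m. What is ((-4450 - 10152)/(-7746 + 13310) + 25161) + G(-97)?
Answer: 69990601/2782 ≈ 25158.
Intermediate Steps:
G(m) = 0
((-4450 - 10152)/(-7746 + 13310) + 25161) + G(-97) = ((-4450 - 10152)/(-7746 + 13310) + 25161) + 0 = (-14602/5564 + 25161) + 0 = (-14602*1/5564 + 25161) + 0 = (-7301/2782 + 25161) + 0 = 69990601/2782 + 0 = 69990601/2782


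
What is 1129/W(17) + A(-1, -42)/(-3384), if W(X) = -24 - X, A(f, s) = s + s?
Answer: -318091/11562 ≈ -27.512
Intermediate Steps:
A(f, s) = 2*s
1129/W(17) + A(-1, -42)/(-3384) = 1129/(-24 - 1*17) + (2*(-42))/(-3384) = 1129/(-24 - 17) - 84*(-1/3384) = 1129/(-41) + 7/282 = 1129*(-1/41) + 7/282 = -1129/41 + 7/282 = -318091/11562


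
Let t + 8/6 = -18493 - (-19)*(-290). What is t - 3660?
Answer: -82993/3 ≈ -27664.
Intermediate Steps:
t = -72013/3 (t = -4/3 + (-18493 - (-19)*(-290)) = -4/3 + (-18493 - 1*5510) = -4/3 + (-18493 - 5510) = -4/3 - 24003 = -72013/3 ≈ -24004.)
t - 3660 = -72013/3 - 3660 = -82993/3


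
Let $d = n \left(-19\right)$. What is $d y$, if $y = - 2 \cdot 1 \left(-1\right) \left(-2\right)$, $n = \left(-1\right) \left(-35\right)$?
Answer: $2660$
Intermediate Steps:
$n = 35$
$y = -4$ ($y = \left(-2\right) \left(-1\right) \left(-2\right) = 2 \left(-2\right) = -4$)
$d = -665$ ($d = 35 \left(-19\right) = -665$)
$d y = \left(-665\right) \left(-4\right) = 2660$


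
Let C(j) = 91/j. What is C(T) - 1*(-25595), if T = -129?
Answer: 3301664/129 ≈ 25594.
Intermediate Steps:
C(T) - 1*(-25595) = 91/(-129) - 1*(-25595) = 91*(-1/129) + 25595 = -91/129 + 25595 = 3301664/129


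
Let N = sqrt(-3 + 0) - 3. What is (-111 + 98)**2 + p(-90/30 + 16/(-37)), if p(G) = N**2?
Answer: 175 - 6*I*sqrt(3) ≈ 175.0 - 10.392*I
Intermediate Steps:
N = -3 + I*sqrt(3) (N = sqrt(-3) - 3 = I*sqrt(3) - 3 = -3 + I*sqrt(3) ≈ -3.0 + 1.732*I)
p(G) = (-3 + I*sqrt(3))**2
(-111 + 98)**2 + p(-90/30 + 16/(-37)) = (-111 + 98)**2 + (3 - I*sqrt(3))**2 = (-13)**2 + (3 - I*sqrt(3))**2 = 169 + (3 - I*sqrt(3))**2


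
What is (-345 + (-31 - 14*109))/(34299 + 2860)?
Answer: -1902/37159 ≈ -0.051185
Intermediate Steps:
(-345 + (-31 - 14*109))/(34299 + 2860) = (-345 + (-31 - 1526))/37159 = (-345 - 1557)*(1/37159) = -1902*1/37159 = -1902/37159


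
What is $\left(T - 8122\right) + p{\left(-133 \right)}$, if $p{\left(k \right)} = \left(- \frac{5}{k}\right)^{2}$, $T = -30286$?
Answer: $- \frac{679399087}{17689} \approx -38408.0$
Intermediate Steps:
$p{\left(k \right)} = \frac{25}{k^{2}}$
$\left(T - 8122\right) + p{\left(-133 \right)} = \left(-30286 - 8122\right) + \frac{25}{17689} = -38408 + 25 \cdot \frac{1}{17689} = -38408 + \frac{25}{17689} = - \frac{679399087}{17689}$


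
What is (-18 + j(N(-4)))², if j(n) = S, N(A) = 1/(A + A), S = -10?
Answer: 784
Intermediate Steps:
N(A) = 1/(2*A)
j(n) = -10
(-18 + j(N(-4)))² = (-18 - 10)² = (-28)² = 784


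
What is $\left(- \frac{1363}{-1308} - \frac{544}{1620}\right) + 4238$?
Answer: $\frac{748470749}{176580} \approx 4238.7$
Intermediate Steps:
$\left(- \frac{1363}{-1308} - \frac{544}{1620}\right) + 4238 = \left(\left(-1363\right) \left(- \frac{1}{1308}\right) - \frac{136}{405}\right) + 4238 = \left(\frac{1363}{1308} - \frac{136}{405}\right) + 4238 = \frac{124709}{176580} + 4238 = \frac{748470749}{176580}$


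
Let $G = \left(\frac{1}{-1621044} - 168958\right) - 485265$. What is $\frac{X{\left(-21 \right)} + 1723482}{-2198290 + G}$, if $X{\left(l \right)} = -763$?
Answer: $- \frac{2792603298636}{4624049083573} \approx -0.60393$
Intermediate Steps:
$G = - \frac{1060524268813}{1621044}$ ($G = \left(- \frac{1}{1621044} - 168958\right) - 485265 = - \frac{273888352153}{1621044} - 485265 = - \frac{1060524268813}{1621044} \approx -6.5422 \cdot 10^{5}$)
$\frac{X{\left(-21 \right)} + 1723482}{-2198290 + G} = \frac{-763 + 1723482}{-2198290 - \frac{1060524268813}{1621044}} = \frac{1722719}{- \frac{4624049083573}{1621044}} = 1722719 \left(- \frac{1621044}{4624049083573}\right) = - \frac{2792603298636}{4624049083573}$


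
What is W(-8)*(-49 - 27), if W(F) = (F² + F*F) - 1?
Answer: -9652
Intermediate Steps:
W(F) = -1 + 2*F² (W(F) = (F² + F²) - 1 = 2*F² - 1 = -1 + 2*F²)
W(-8)*(-49 - 27) = (-1 + 2*(-8)²)*(-49 - 27) = (-1 + 2*64)*(-76) = (-1 + 128)*(-76) = 127*(-76) = -9652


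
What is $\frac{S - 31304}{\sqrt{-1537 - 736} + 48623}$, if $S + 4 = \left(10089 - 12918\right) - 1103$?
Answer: $- \frac{856737260}{1182099201} + \frac{17620 i \sqrt{2273}}{1182099201} \approx -0.72476 + 0.00071064 i$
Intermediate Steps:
$S = -3936$ ($S = -4 + \left(\left(10089 - 12918\right) - 1103\right) = -4 - 3932 = -3936$)
$\frac{S - 31304}{\sqrt{-1537 - 736} + 48623} = \frac{-3936 - 31304}{\sqrt{-1537 - 736} + 48623} = - \frac{35240}{\sqrt{-2273} + 48623} = - \frac{35240}{i \sqrt{2273} + 48623} = - \frac{35240}{48623 + i \sqrt{2273}}$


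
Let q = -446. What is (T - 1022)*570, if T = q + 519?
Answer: -540930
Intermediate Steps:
T = 73 (T = -446 + 519 = 73)
(T - 1022)*570 = (73 - 1022)*570 = -949*570 = -540930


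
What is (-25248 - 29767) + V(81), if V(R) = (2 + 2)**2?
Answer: -54999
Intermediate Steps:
V(R) = 16 (V(R) = 4**2 = 16)
(-25248 - 29767) + V(81) = (-25248 - 29767) + 16 = -55015 + 16 = -54999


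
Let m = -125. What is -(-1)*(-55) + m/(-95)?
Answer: -1020/19 ≈ -53.684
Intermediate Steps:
-(-1)*(-55) + m/(-95) = -(-1)*(-55) - 125/(-95) = -1*55 - 1/95*(-125) = -55 + 25/19 = -1020/19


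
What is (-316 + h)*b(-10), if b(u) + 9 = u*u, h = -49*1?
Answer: -33215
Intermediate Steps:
h = -49
b(u) = -9 + u**2 (b(u) = -9 + u*u = -9 + u**2)
(-316 + h)*b(-10) = (-316 - 49)*(-9 + (-10)**2) = -365*(-9 + 100) = -365*91 = -33215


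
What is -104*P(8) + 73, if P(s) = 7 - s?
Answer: 177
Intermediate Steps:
-104*P(8) + 73 = -104*(7 - 1*8) + 73 = -104*(7 - 8) + 73 = -104*(-1) + 73 = 104 + 73 = 177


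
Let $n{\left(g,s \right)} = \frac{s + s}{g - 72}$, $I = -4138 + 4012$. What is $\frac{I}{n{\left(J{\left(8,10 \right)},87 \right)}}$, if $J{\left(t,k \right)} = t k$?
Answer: $- \frac{168}{29} \approx -5.7931$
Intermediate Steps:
$J{\left(t,k \right)} = k t$
$I = -126$
$n{\left(g,s \right)} = \frac{2 s}{-72 + g}$
$\frac{I}{n{\left(J{\left(8,10 \right)},87 \right)}} = - \frac{126}{2 \cdot 87 \frac{1}{-72 + 10 \cdot 8}} = - \frac{126}{2 \cdot 87 \frac{1}{-72 + 80}} = - \frac{126}{2 \cdot 87 \cdot \frac{1}{8}} = - \frac{126}{\frac{87}{4}} = \left(-126\right) \frac{4}{87} = - \frac{168}{29}$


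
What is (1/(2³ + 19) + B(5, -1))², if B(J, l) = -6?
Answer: 25921/729 ≈ 35.557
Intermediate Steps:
(1/(2³ + 19) + B(5, -1))² = (1/(2³ + 19) - 6)² = (1/(8 + 19) - 6)² = (1/27 - 6)² = (-161/27)² = 25921/729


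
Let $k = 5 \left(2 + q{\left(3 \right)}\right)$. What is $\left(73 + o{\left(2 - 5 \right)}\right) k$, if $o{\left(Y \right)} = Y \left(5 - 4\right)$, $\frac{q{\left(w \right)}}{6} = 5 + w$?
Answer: $17500$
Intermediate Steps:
$q{\left(w \right)} = 30 + 6 w$ ($q{\left(w \right)} = 6 \left(5 + w\right) = 30 + 6 w$)
$k = 250$ ($k = 5 \left(2 + \left(30 + 6 \cdot 3\right)\right) = 5 \left(2 + \left(30 + 18\right)\right) = 5 \left(2 + 48\right) = 5 \cdot 50 = 250$)
$o{\left(Y \right)} = Y$ ($o{\left(Y \right)} = Y 1 = Y$)
$\left(73 + o{\left(2 - 5 \right)}\right) k = \left(73 + \left(2 - 5\right)\right) 250 = \left(73 - 3\right) 250 = 70 \cdot 250 = 17500$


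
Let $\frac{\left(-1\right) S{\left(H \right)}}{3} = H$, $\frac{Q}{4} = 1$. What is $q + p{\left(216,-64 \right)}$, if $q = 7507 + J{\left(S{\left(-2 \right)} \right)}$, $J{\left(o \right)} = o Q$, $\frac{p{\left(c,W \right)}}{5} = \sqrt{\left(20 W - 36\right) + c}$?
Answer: $7531 + 50 i \sqrt{11} \approx 7531.0 + 165.83 i$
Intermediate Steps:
$Q = 4$ ($Q = 4 \cdot 1 = 4$)
$S{\left(H \right)} = - 3 H$
$p{\left(c,W \right)} = 5 \sqrt{-36 + c + 20 W}$ ($p{\left(c,W \right)} = 5 \sqrt{\left(20 W - 36\right) + c} = 5 \sqrt{\left(-36 + 20 W\right) + c} = 5 \sqrt{-36 + c + 20 W}$)
$J{\left(o \right)} = 4 o$ ($J{\left(o \right)} = o 4 = 4 o$)
$q = 7531$ ($q = 7507 + 4 \left(\left(-3\right) \left(-2\right)\right) = 7507 + 4 \cdot 6 = 7507 + 24 = 7531$)
$q + p{\left(216,-64 \right)} = 7531 + 5 \sqrt{-36 + 216 + 20 \left(-64\right)} = 7531 + 5 \sqrt{-36 + 216 - 1280} = 7531 + 5 \sqrt{-1100} = 7531 + 5 \cdot 10 i \sqrt{11} = 7531 + 50 i \sqrt{11}$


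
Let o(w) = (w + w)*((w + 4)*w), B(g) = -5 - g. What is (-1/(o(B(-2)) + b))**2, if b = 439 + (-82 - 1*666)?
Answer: 1/84681 ≈ 1.1809e-5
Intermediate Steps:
b = -309 (b = 439 + (-82 - 666) = 439 - 748 = -309)
o(w) = 2*w**2*(4 + w) (o(w) = (2*w)*((4 + w)*w) = (2*w)*(w*(4 + w)) = 2*w**2*(4 + w))
(-1/(o(B(-2)) + b))**2 = (-1/(2*(-5 - 1*(-2))**2*(4 + (-5 - 1*(-2))) - 309))**2 = (-1/(2*(-5 + 2)**2*(4 + (-5 + 2)) - 309))**2 = (-1/(2*(-3)**2*(4 - 3) - 309))**2 = (-1/(2*9*1 - 309))**2 = (-1/(18 - 309))**2 = (-1/(-291))**2 = (-1*(-1/291))**2 = (1/291)**2 = 1/84681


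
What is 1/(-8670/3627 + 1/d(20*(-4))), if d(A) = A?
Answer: -96720/232409 ≈ -0.41616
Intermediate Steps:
1/(-8670/3627 + 1/d(20*(-4))) = 1/(-8670/3627 + 1/(20*(-4))) = 1/(-8670*1/3627 + 1/(-80)) = 1/(-2890/1209 - 1/80) = 1/(-232409/96720) = -96720/232409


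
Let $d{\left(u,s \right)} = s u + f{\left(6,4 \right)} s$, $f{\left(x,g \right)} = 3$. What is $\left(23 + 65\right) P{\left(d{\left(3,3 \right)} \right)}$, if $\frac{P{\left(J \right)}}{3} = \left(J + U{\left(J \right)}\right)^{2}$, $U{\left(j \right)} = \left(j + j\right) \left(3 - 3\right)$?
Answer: $85536$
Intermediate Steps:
$U{\left(j \right)} = 0$ ($U{\left(j \right)} = 2 j 0 = 0$)
$d{\left(u,s \right)} = 3 s + s u$ ($d{\left(u,s \right)} = s u + 3 s = 3 s + s u$)
$P{\left(J \right)} = 3 J^{2}$ ($P{\left(J \right)} = 3 \left(J + 0\right)^{2} = 3 J^{2}$)
$\left(23 + 65\right) P{\left(d{\left(3,3 \right)} \right)} = \left(23 + 65\right) 3 \left(3 \left(3 + 3\right)\right)^{2} = 88 \cdot 3 \left(3 \cdot 6\right)^{2} = 88 \cdot 3 \cdot 18^{2} = 88 \cdot 3 \cdot 324 = 88 \cdot 972 = 85536$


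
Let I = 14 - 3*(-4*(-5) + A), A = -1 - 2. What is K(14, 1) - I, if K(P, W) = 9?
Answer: 46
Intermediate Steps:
A = -3
I = -37 (I = 14 - 3*(-4*(-5) - 3) = 14 - 3*(20 - 3) = 14 - 3*17 = 14 - 51 = -37)
K(14, 1) - I = 9 - 1*(-37) = 9 + 37 = 46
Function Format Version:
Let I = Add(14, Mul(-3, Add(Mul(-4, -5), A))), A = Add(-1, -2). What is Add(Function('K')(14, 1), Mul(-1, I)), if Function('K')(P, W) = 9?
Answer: 46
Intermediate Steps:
A = -3
I = -37 (I = Add(14, Mul(-3, Add(Mul(-4, -5), -3))) = Add(14, Mul(-3, Add(20, -3))) = Add(14, Mul(-3, 17)) = Add(14, -51) = -37)
Add(Function('K')(14, 1), Mul(-1, I)) = Add(9, Mul(-1, -37)) = Add(9, 37) = 46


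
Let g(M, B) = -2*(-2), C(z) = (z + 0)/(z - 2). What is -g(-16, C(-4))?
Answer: -4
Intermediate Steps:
C(z) = z/(-2 + z)
g(M, B) = 4
-g(-16, C(-4)) = -1*4 = -4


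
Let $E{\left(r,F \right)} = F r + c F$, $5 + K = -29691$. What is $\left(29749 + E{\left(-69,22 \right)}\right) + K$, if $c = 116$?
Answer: $1087$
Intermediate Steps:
$K = -29696$ ($K = -5 - 29691 = -29696$)
$E{\left(r,F \right)} = 116 F + F r$ ($E{\left(r,F \right)} = F r + 116 F = 116 F + F r$)
$\left(29749 + E{\left(-69,22 \right)}\right) + K = \left(29749 + 22 \left(116 - 69\right)\right) - 29696 = \left(29749 + 22 \cdot 47\right) - 29696 = \left(29749 + 1034\right) - 29696 = 30783 - 29696 = 1087$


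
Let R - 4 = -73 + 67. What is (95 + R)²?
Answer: 8649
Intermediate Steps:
R = -2 (R = 4 + (-73 + 67) = 4 - 6 = -2)
(95 + R)² = (95 - 2)² = 93² = 8649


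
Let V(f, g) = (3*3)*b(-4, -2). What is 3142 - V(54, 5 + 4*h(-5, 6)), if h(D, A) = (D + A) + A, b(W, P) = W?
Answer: 3178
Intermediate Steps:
h(D, A) = D + 2*A (h(D, A) = (A + D) + A = D + 2*A)
V(f, g) = -36 (V(f, g) = (3*3)*(-4) = 9*(-4) = -36)
3142 - V(54, 5 + 4*h(-5, 6)) = 3142 - 1*(-36) = 3142 + 36 = 3178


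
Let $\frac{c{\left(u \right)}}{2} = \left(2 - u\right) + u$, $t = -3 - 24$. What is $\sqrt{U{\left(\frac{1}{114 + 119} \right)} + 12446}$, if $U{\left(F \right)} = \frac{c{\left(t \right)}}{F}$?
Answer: $\sqrt{13378} \approx 115.66$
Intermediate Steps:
$t = -27$ ($t = -3 - 24 = -27$)
$c{\left(u \right)} = 4$ ($c{\left(u \right)} = 2 \left(\left(2 - u\right) + u\right) = 2 \cdot 2 = 4$)
$U{\left(F \right)} = \frac{4}{F}$
$\sqrt{U{\left(\frac{1}{114 + 119} \right)} + 12446} = \sqrt{\frac{4}{\frac{1}{114 + 119}} + 12446} = \sqrt{\frac{4}{\frac{1}{233}} + 12446} = \sqrt{4 \frac{1}{\frac{1}{233}} + 12446} = \sqrt{4 \cdot 233 + 12446} = \sqrt{932 + 12446} = \sqrt{13378}$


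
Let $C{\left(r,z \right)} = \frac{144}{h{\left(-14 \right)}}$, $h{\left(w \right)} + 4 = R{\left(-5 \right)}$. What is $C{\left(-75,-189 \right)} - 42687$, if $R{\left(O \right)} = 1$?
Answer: $-42735$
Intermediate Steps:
$h{\left(w \right)} = -3$ ($h{\left(w \right)} = -4 + 1 = -3$)
$C{\left(r,z \right)} = -48$ ($C{\left(r,z \right)} = \frac{144}{-3} = 144 \left(- \frac{1}{3}\right) = -48$)
$C{\left(-75,-189 \right)} - 42687 = -48 - 42687 = -42735$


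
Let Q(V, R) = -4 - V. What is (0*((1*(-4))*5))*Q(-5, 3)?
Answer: 0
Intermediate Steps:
(0*((1*(-4))*5))*Q(-5, 3) = (0*((1*(-4))*5))*(-4 - 1*(-5)) = (0*(-4*5))*(-4 + 5) = (0*(-20))*1 = 0*1 = 0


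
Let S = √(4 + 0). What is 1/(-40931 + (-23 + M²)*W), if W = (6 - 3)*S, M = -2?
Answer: -1/41045 ≈ -2.4364e-5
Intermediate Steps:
S = 2 (S = √4 = 2)
W = 6 (W = (6 - 3)*2 = 3*2 = 6)
1/(-40931 + (-23 + M²)*W) = 1/(-40931 + (-23 + (-2)²)*6) = 1/(-40931 + (-23 + 4)*6) = 1/(-40931 - 19*6) = 1/(-40931 - 114) = 1/(-41045) = -1/41045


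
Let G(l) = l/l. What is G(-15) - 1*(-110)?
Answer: 111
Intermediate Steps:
G(l) = 1
G(-15) - 1*(-110) = 1 - 1*(-110) = 1 + 110 = 111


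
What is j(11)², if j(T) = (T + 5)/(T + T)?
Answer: 64/121 ≈ 0.52893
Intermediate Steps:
j(T) = (5 + T)/(2*T) (j(T) = (5 + T)/((2*T)) = (5 + T)*(1/(2*T)) = (5 + T)/(2*T))
j(11)² = ((½)*(5 + 11)/11)² = ((½)*(1/11)*16)² = (8/11)² = 64/121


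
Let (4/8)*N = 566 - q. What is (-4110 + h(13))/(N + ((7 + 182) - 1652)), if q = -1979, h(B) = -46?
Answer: -4156/3627 ≈ -1.1459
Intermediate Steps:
N = 5090 (N = 2*(566 - 1*(-1979)) = 2*(566 + 1979) = 2*2545 = 5090)
(-4110 + h(13))/(N + ((7 + 182) - 1652)) = (-4110 - 46)/(5090 + ((7 + 182) - 1652)) = -4156/(5090 + (189 - 1652)) = -4156/(5090 - 1463) = -4156/3627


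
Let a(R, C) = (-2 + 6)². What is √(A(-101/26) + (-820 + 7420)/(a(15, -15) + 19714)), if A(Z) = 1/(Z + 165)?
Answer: √23274264018086/8264897 ≈ 0.58371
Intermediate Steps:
a(R, C) = 16 (a(R, C) = 4² = 16)
A(Z) = 1/(165 + Z)
√(A(-101/26) + (-820 + 7420)/(a(15, -15) + 19714)) = √(1/(165 - 101/26) + (-820 + 7420)/(16 + 19714)) = √(1/(165 - 101*1/26) + 6600/19730) = √(1/(165 - 101/26) + 6600*(1/19730)) = √(1/(4189/26) + 660/1973) = √(26/4189 + 660/1973) = √(2816038/8264897) = √23274264018086/8264897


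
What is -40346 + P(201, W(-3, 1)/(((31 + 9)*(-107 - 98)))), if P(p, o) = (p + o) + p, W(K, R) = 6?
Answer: -163770403/4100 ≈ -39944.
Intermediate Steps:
P(p, o) = o + 2*p (P(p, o) = (o + p) + p = o + 2*p)
-40346 + P(201, W(-3, 1)/(((31 + 9)*(-107 - 98)))) = -40346 + (6/(((31 + 9)*(-107 - 98))) + 2*201) = -40346 + (6/((40*(-205))) + 402) = -40346 + (6/(-8200) + 402) = -40346 + (6*(-1/8200) + 402) = -40346 + (-3/4100 + 402) = -40346 + 1648197/4100 = -163770403/4100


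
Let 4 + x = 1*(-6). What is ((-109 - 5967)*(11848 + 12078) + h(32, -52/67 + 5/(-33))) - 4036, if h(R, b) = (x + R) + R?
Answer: -145378358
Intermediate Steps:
x = -10 (x = -4 + 1*(-6) = -4 - 6 = -10)
h(R, b) = -10 + 2*R (h(R, b) = (-10 + R) + R = -10 + 2*R)
((-109 - 5967)*(11848 + 12078) + h(32, -52/67 + 5/(-33))) - 4036 = ((-109 - 5967)*(11848 + 12078) + (-10 + 2*32)) - 4036 = (-6076*23926 + (-10 + 64)) - 4036 = (-145374376 + 54) - 4036 = -145374322 - 4036 = -145378358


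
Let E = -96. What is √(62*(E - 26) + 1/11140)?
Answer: 3*I*√26074704535/5570 ≈ 86.971*I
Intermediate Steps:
√(62*(E - 26) + 1/11140) = √(62*(-96 - 26) + 1/11140) = √(62*(-122) + 1/11140) = √(-7564 + 1/11140) = √(-84262959/11140) = 3*I*√26074704535/5570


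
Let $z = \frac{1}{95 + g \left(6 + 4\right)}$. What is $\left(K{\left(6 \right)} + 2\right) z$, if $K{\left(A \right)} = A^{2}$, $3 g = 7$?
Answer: $\frac{114}{355} \approx 0.32113$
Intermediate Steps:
$g = \frac{7}{3}$ ($g = \frac{1}{3} \cdot 7 = \frac{7}{3} \approx 2.3333$)
$z = \frac{3}{355}$ ($z = \frac{1}{95 + \frac{7 \left(6 + 4\right)}{3}} = \frac{1}{95 + \frac{7}{3} \cdot 10} = \frac{1}{95 + \frac{70}{3}} = \frac{1}{\frac{355}{3}} = \frac{3}{355} \approx 0.0084507$)
$\left(K{\left(6 \right)} + 2\right) z = \left(6^{2} + 2\right) \frac{3}{355} = \left(36 + 2\right) \frac{3}{355} = 38 \cdot \frac{3}{355} = \frac{114}{355}$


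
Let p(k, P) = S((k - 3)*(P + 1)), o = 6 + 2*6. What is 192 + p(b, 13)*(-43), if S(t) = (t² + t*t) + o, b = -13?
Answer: -4315718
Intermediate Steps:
o = 18 (o = 6 + 12 = 18)
S(t) = 18 + 2*t² (S(t) = (t² + t*t) + 18 = (t² + t²) + 18 = 2*t² + 18 = 18 + 2*t²)
p(k, P) = 18 + 2*(1 + P)²*(-3 + k)² (p(k, P) = 18 + 2*((k - 3)*(P + 1))² = 18 + 2*((-3 + k)*(1 + P))² = 18 + 2*((1 + P)*(-3 + k))² = 18 + 2*((1 + P)²*(-3 + k)²) = 18 + 2*(1 + P)²*(-3 + k)²)
192 + p(b, 13)*(-43) = 192 + (18 + 2*(-3 - 13 - 3*13 + 13*(-13))²)*(-43) = 192 + (18 + 2*(-3 - 13 - 39 - 169)²)*(-43) = 192 + (18 + 2*(-224)²)*(-43) = 192 + (18 + 2*50176)*(-43) = 192 + (18 + 100352)*(-43) = 192 + 100370*(-43) = 192 - 4315910 = -4315718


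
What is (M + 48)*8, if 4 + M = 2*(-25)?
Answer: -48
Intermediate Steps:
M = -54 (M = -4 + 2*(-25) = -4 - 50 = -54)
(M + 48)*8 = (-54 + 48)*8 = -6*8 = -48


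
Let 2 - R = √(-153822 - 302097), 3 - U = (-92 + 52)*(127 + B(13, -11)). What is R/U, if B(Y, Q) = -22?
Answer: 2/4203 - I*√455919/4203 ≈ 0.00047585 - 0.16065*I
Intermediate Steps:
U = 4203 (U = 3 - (-92 + 52)*(127 - 22) = 3 - (-40)*105 = 3 - 1*(-4200) = 3 + 4200 = 4203)
R = 2 - I*√455919 (R = 2 - √(-153822 - 302097) = 2 - √(-455919) = 2 - I*√455919 ≈ 2.0 - 675.22*I)
R/U = (2 - I*√455919)/4203 = (2 - I*√455919)*(1/4203) = 2/4203 - I*√455919/4203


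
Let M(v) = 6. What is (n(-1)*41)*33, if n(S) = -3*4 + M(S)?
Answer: -8118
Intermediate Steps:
n(S) = -6 (n(S) = -3*4 + 6 = -12 + 6 = -6)
(n(-1)*41)*33 = -6*41*33 = -246*33 = -8118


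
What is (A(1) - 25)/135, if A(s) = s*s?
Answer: -8/45 ≈ -0.17778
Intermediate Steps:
A(s) = s**2
(A(1) - 25)/135 = (1**2 - 25)/135 = (1 - 25)/135 = (1/135)*(-24) = -8/45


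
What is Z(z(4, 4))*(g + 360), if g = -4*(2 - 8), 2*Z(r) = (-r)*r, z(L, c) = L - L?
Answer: 0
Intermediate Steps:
z(L, c) = 0
Z(r) = -r**2/2 (Z(r) = ((-r)*r)/2 = (-r**2)/2 = -r**2/2)
g = 24 (g = -4*(-6) = 24)
Z(z(4, 4))*(g + 360) = (-1/2*0**2)*(24 + 360) = -1/2*0*384 = 0*384 = 0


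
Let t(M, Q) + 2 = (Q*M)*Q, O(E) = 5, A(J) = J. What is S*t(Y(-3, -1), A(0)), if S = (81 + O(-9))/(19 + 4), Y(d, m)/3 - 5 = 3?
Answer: -172/23 ≈ -7.4783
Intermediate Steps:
Y(d, m) = 24 (Y(d, m) = 15 + 3*3 = 15 + 9 = 24)
S = 86/23 (S = (81 + 5)/(19 + 4) = 86/23 ≈ 3.7391)
t(M, Q) = -2 + M*Q² (t(M, Q) = -2 + (Q*M)*Q = -2 + (M*Q)*Q = -2 + M*Q²)
S*t(Y(-3, -1), A(0)) = 86*(-2 + 24*0²)/23 = 86*(-2 + 24*0)/23 = 86*(-2 + 0)/23 = (86/23)*(-2) = -172/23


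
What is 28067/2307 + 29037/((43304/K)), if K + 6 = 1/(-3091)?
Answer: 2514409626115/308798095848 ≈ 8.1426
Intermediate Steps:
K = -18547/3091 (K = -6 + 1/(-3091) = -6 - 1/3091 = -18547/3091 ≈ -6.0003)
28067/2307 + 29037/((43304/K)) = 28067/2307 + 29037/((43304/(-18547/3091))) = 28067*(1/2307) + 29037/((43304*(-3091/18547))) = 28067/2307 + 29037/(-133852664/18547) = 28067/2307 + 29037*(-18547/133852664) = 28067/2307 - 538549239/133852664 = 2514409626115/308798095848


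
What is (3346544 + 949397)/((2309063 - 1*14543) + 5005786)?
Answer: 330457/561562 ≈ 0.58846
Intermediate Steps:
(3346544 + 949397)/((2309063 - 1*14543) + 5005786) = 4295941/((2309063 - 14543) + 5005786) = 4295941/(2294520 + 5005786) = 4295941/7300306 = 4295941*(1/7300306) = 330457/561562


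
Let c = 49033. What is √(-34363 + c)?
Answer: 3*√1630 ≈ 121.12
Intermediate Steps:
√(-34363 + c) = √(-34363 + 49033) = √14670 = 3*√1630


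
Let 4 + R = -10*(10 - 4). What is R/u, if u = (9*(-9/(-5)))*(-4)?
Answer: 80/81 ≈ 0.98765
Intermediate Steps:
u = -324/5 (u = (9*(-9*(-⅕)))*(-4) = (9*(9/5))*(-4) = (81/5)*(-4) = -324/5 ≈ -64.800)
R = -64 (R = -4 - 10*(10 - 4) = -4 - 10*6 = -4 - 60 = -64)
R/u = -64/(-324/5) = -64*(-5/324) = 80/81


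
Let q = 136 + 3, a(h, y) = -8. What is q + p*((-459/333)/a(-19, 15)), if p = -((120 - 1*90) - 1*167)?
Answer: 48131/296 ≈ 162.60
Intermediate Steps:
q = 139
p = 137 (p = -((120 - 90) - 167) = -(30 - 167) = -1*(-137) = 137)
q + p*((-459/333)/a(-19, 15)) = 139 + 137*(-459/333/(-8)) = 139 + 137*(-459*1/333*(-⅛)) = 139 + 137*(-51/37*(-⅛)) = 139 + 137*(51/296) = 139 + 6987/296 = 48131/296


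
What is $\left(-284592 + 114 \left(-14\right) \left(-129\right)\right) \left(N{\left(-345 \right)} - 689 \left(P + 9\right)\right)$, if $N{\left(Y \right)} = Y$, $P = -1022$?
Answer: $-54907645296$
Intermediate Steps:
$\left(-284592 + 114 \left(-14\right) \left(-129\right)\right) \left(N{\left(-345 \right)} - 689 \left(P + 9\right)\right) = \left(-284592 + 114 \left(-14\right) \left(-129\right)\right) \left(-345 - 689 \left(-1022 + 9\right)\right) = \left(-284592 - -205884\right) \left(-345 - -697957\right) = \left(-284592 + 205884\right) \left(-345 + 697957\right) = \left(-78708\right) 697612 = -54907645296$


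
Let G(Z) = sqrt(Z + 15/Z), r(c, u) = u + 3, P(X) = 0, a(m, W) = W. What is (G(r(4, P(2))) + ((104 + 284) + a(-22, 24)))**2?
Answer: 169752 + 1648*sqrt(2) ≈ 1.7208e+5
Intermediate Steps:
r(c, u) = 3 + u
(G(r(4, P(2))) + ((104 + 284) + a(-22, 24)))**2 = (sqrt((3 + 0) + 15/(3 + 0)) + ((104 + 284) + 24))**2 = (sqrt(3 + 15/3) + (388 + 24))**2 = (sqrt(3 + 15*(1/3)) + 412)**2 = (sqrt(3 + 5) + 412)**2 = (sqrt(8) + 412)**2 = (2*sqrt(2) + 412)**2 = (412 + 2*sqrt(2))**2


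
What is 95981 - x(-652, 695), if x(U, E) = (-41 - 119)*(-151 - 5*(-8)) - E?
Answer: 78916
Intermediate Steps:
x(U, E) = 17760 - E (x(U, E) = -160*(-151 + 40) - E = -160*(-111) - E = 17760 - E)
95981 - x(-652, 695) = 95981 - (17760 - 1*695) = 95981 - (17760 - 695) = 95981 - 1*17065 = 95981 - 17065 = 78916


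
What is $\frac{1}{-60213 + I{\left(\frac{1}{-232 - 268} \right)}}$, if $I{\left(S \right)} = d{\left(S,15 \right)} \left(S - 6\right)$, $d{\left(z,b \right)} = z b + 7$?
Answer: $- \frac{50000}{3012741697} \approx -1.6596 \cdot 10^{-5}$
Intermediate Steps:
$d{\left(z,b \right)} = 7 + b z$ ($d{\left(z,b \right)} = b z + 7 = 7 + b z$)
$I{\left(S \right)} = \left(-6 + S\right) \left(7 + 15 S\right)$ ($I{\left(S \right)} = \left(7 + 15 S\right) \left(S - 6\right) = \left(7 + 15 S\right) \left(-6 + S\right) = \left(-6 + S\right) \left(7 + 15 S\right)$)
$\frac{1}{-60213 + I{\left(\frac{1}{-232 - 268} \right)}} = \frac{1}{-60213 + \left(-6 + \frac{1}{-232 - 268}\right) \left(7 + \frac{15}{-232 - 268}\right)} = \frac{1}{-60213 + \left(-6 + \frac{1}{-500}\right) \left(7 + \frac{15}{-500}\right)} = \frac{1}{-60213 + \left(-6 - \frac{1}{500}\right) \left(7 + 15 \left(- \frac{1}{500}\right)\right)} = \frac{1}{-60213 - \frac{3001 \left(7 - \frac{3}{100}\right)}{500}} = \frac{1}{-60213 - \frac{2091697}{50000}} = \frac{1}{- \frac{3012741697}{50000}} = - \frac{50000}{3012741697}$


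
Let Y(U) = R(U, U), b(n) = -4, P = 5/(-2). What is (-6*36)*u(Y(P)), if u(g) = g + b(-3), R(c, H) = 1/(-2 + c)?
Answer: 912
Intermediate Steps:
P = -5/2 (P = 5*(-½) = -5/2 ≈ -2.5000)
Y(U) = 1/(-2 + U)
u(g) = -4 + g (u(g) = g - 4 = -4 + g)
(-6*36)*u(Y(P)) = (-6*36)*(-4 + 1/(-2 - 5/2)) = -216*(-4 + 1/(-9/2)) = -216*(-4 - 2/9) = -216*(-38/9) = 912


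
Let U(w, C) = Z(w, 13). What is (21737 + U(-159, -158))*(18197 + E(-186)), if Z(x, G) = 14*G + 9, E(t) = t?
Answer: 394945208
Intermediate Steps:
Z(x, G) = 9 + 14*G
U(w, C) = 191 (U(w, C) = 9 + 14*13 = 9 + 182 = 191)
(21737 + U(-159, -158))*(18197 + E(-186)) = (21737 + 191)*(18197 - 186) = 21928*18011 = 394945208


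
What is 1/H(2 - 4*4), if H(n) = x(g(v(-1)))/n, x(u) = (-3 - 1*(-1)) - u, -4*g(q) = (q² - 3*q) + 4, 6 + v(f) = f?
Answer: -28/33 ≈ -0.84848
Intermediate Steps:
v(f) = -6 + f
g(q) = -1 - q²/4 + 3*q/4 (g(q) = -((q² - 3*q) + 4)/4 = -(4 + q² - 3*q)/4 = -1 - q²/4 + 3*q/4)
x(u) = -2 - u (x(u) = (-3 + 1) - u = -2 - u)
H(n) = 33/(2*n) (H(n) = (-2 - (-1 - (-6 - 1)²/4 + 3*(-6 - 1)/4))/n = (-2 - (-1 - ¼*(-7)² + (¾)*(-7)))/n = (-2 - (-1 - ¼*49 - 21/4))/n = (-2 - (-1 - 49/4 - 21/4))/n = (-2 - 1*(-37/2))/n = (-2 + 37/2)/n = 33/(2*n))
1/H(2 - 4*4) = 1/(33/(2*(2 - 4*4))) = 1/(33/(2*(2 - 16))) = 1/((33/2)/(-14)) = 1/((33/2)*(-1/14)) = 1/(-33/28) = -28/33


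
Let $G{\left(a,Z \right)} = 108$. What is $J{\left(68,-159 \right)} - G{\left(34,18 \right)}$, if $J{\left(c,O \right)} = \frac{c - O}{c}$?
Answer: $- \frac{7117}{68} \approx -104.66$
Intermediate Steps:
$J{\left(c,O \right)} = \frac{c - O}{c}$
$J{\left(68,-159 \right)} - G{\left(34,18 \right)} = \frac{68 - -159}{68} - 108 = \frac{68 + 159}{68} - 108 = \frac{1}{68} \cdot 227 - 108 = \frac{227}{68} - 108 = - \frac{7117}{68}$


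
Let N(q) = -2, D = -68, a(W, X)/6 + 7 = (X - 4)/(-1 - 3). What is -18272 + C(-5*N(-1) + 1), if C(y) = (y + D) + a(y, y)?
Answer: -36763/2 ≈ -18382.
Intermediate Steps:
a(W, X) = -36 - 3*X/2 (a(W, X) = -42 + 6*((X - 4)/(-1 - 3)) = -42 + 6*((-4 + X)/(-4)) = -42 + 6*((-4 + X)*(-¼)) = -42 + 6*(1 - X/4) = -42 + (6 - 3*X/2) = -36 - 3*X/2)
C(y) = -104 - y/2 (C(y) = (y - 68) + (-36 - 3*y/2) = (-68 + y) + (-36 - 3*y/2) = -104 - y/2)
-18272 + C(-5*N(-1) + 1) = -18272 + (-104 - (-5*(-2) + 1)/2) = -18272 + (-104 - (10 + 1)/2) = -18272 + (-104 - ½*11) = -18272 + (-104 - 11/2) = -18272 - 219/2 = -36763/2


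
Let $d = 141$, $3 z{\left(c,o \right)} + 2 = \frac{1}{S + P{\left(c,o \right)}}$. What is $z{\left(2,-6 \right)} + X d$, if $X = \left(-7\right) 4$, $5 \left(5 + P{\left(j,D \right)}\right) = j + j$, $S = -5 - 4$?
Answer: $- \frac{781841}{198} \approx -3948.7$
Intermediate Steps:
$S = -9$ ($S = -5 - 4 = -9$)
$P{\left(j,D \right)} = -5 + \frac{2 j}{5}$ ($P{\left(j,D \right)} = -5 + \frac{j + j}{5} = -5 + \frac{2 j}{5}$)
$z{\left(c,o \right)} = - \frac{2}{3} + \frac{1}{3 \left(-14 + \frac{2 c}{5}\right)}$ ($z{\left(c,o \right)} = - \frac{2}{3} + \frac{1}{3 \left(-9 + \left(-5 + \frac{2 c}{5}\right)\right)} = - \frac{2}{3} + \frac{1}{3 \left(-14 + \frac{2 c}{5}\right)}$)
$X = -28$
$z{\left(2,-6 \right)} + X d = \frac{145 - 8}{6 \left(-35 + 2\right)} - 3948 = \frac{145 - 8}{6 \left(-33\right)} - 3948 = \frac{1}{6} \left(- \frac{1}{33}\right) 137 - 3948 = - \frac{137}{198} - 3948 = - \frac{781841}{198}$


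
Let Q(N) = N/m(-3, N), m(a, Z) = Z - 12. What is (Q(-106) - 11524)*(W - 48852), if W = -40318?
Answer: 60623383710/59 ≈ 1.0275e+9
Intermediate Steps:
m(a, Z) = -12 + Z
Q(N) = N/(-12 + N)
(Q(-106) - 11524)*(W - 48852) = (-106/(-12 - 106) - 11524)*(-40318 - 48852) = (-106/(-118) - 11524)*(-89170) = (-106*(-1/118) - 11524)*(-89170) = (53/59 - 11524)*(-89170) = -679863/59*(-89170) = 60623383710/59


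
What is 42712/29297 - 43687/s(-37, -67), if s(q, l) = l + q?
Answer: 1284340087/3046888 ≈ 421.53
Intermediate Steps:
42712/29297 - 43687/s(-37, -67) = 42712/29297 - 43687/(-67 - 37) = 42712*(1/29297) - 43687/(-104) = 42712/29297 - 43687*(-1/104) = 42712/29297 + 43687/104 = 1284340087/3046888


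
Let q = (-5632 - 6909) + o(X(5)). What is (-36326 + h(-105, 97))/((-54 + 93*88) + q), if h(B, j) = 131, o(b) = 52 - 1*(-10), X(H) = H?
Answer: 36195/4349 ≈ 8.3226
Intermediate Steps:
o(b) = 62 (o(b) = 52 + 10 = 62)
q = -12479 (q = (-5632 - 6909) + 62 = -12541 + 62 = -12479)
(-36326 + h(-105, 97))/((-54 + 93*88) + q) = (-36326 + 131)/((-54 + 93*88) - 12479) = -36195/((-54 + 8184) - 12479) = -36195/(8130 - 12479) = -36195/(-4349) = -36195*(-1/4349) = 36195/4349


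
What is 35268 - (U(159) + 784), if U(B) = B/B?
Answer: 34483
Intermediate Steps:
U(B) = 1
35268 - (U(159) + 784) = 35268 - (1 + 784) = 35268 - 1*785 = 35268 - 785 = 34483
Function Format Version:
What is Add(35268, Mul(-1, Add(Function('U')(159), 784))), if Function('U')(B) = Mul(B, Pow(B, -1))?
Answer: 34483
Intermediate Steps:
Function('U')(B) = 1
Add(35268, Mul(-1, Add(Function('U')(159), 784))) = Add(35268, Mul(-1, Add(1, 784))) = Add(35268, Mul(-1, 785)) = Add(35268, -785) = 34483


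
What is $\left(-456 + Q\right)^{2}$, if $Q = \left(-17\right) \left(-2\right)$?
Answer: $178084$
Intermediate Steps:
$Q = 34$
$\left(-456 + Q\right)^{2} = \left(-456 + 34\right)^{2} = \left(-422\right)^{2} = 178084$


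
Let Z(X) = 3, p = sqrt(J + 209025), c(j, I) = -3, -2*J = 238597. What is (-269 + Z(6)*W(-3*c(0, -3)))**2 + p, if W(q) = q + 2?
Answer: 55696 + sqrt(358906)/2 ≈ 55996.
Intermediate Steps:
J = -238597/2 (J = -1/2*238597 = -238597/2 ≈ -1.1930e+5)
p = sqrt(358906)/2 (p = sqrt(-238597/2 + 209025) = sqrt(179453/2) = sqrt(358906)/2 ≈ 299.54)
W(q) = 2 + q
(-269 + Z(6)*W(-3*c(0, -3)))**2 + p = (-269 + 3*(2 - 3*(-3)))**2 + sqrt(358906)/2 = (-269 + 3*(2 + 9))**2 + sqrt(358906)/2 = (-269 + 3*11)**2 + sqrt(358906)/2 = (-269 + 33)**2 + sqrt(358906)/2 = (-236)**2 + sqrt(358906)/2 = 55696 + sqrt(358906)/2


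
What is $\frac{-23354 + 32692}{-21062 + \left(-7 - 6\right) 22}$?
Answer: $- \frac{4669}{10674} \approx -0.43742$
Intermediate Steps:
$\frac{-23354 + 32692}{-21062 + \left(-7 - 6\right) 22} = \frac{9338}{-21062 - 286} = \frac{9338}{-21348} = 9338 \left(- \frac{1}{21348}\right) = - \frac{4669}{10674}$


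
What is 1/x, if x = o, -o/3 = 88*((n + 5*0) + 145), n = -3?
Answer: -1/37488 ≈ -2.6675e-5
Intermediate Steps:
o = -37488 (o = -264*((-3 + 5*0) + 145) = -264*((-3 + 0) + 145) = -264*(-3 + 145) = -264*142 = -3*12496 = -37488)
x = -37488
1/x = 1/(-37488) = -1/37488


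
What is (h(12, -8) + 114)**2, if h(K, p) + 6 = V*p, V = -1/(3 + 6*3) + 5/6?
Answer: 506944/49 ≈ 10346.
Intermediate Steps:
V = 11/14 (V = -1/(3 + 18) + 5*(1/6) = -1/21 + 5/6 = 11/14 ≈ 0.78571)
h(K, p) = -6 + 11*p/14
(h(12, -8) + 114)**2 = ((-6 + (11/14)*(-8)) + 114)**2 = ((-6 - 44/7) + 114)**2 = (-86/7 + 114)**2 = (712/7)**2 = 506944/49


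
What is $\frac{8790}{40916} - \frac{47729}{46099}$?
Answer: $- \frac{773834777}{943093342} \approx -0.82053$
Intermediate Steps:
$\frac{8790}{40916} - \frac{47729}{46099} = 8790 \cdot \frac{1}{40916} - \frac{47729}{46099} = \frac{4395}{20458} - \frac{47729}{46099} = - \frac{773834777}{943093342}$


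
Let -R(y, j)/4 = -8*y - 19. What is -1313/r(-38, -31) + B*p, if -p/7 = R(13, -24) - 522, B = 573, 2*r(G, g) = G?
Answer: 2287583/19 ≈ 1.2040e+5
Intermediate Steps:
R(y, j) = 76 + 32*y (R(y, j) = -4*(-8*y - 19) = -4*(-19 - 8*y) = 76 + 32*y)
r(G, g) = G/2
p = 210 (p = -7*((76 + 32*13) - 522) = -7*((76 + 416) - 522) = -7*(492 - 522) = -7*(-30) = 210)
-1313/r(-38, -31) + B*p = -1313/((1/2)*(-38)) + 573*210 = -1313/(-19) + 120330 = -1313*(-1/19) + 120330 = 1313/19 + 120330 = 2287583/19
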